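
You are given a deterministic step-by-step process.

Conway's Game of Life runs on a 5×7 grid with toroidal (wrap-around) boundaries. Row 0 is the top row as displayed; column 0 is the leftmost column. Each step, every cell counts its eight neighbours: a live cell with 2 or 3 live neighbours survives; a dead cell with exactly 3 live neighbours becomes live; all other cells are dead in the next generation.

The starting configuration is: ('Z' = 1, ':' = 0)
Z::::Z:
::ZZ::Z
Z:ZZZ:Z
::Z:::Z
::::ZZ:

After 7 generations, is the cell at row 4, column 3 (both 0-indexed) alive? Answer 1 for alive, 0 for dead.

k=0  Z::::Z:
::ZZ::Z
Z:ZZZ:Z
::Z:::Z
::::ZZ:
k=1  :::Z:Z:
::Z::::
Z:::Z:Z
ZZZ:::Z
::::ZZ:
k=2  :::Z:Z:
:::ZZZZ
::ZZ:ZZ
:Z:ZZ::
ZZZZZZ:
k=3  ZZ:::::
:::::::
Z:::::Z
:::::::
ZZ:::ZZ
k=4  :Z:::::
:Z::::Z
:::::::
:Z:::Z:
:Z::::Z
k=5  :ZZ::::
Z::::::
Z::::::
Z::::::
:ZZ::::
k=6  Z:Z::::
Z::::::
ZZ::::Z
Z::::::
Z:Z::::
k=7  Z:::::Z
:::::::
:Z::::Z
:::::::
Z:::::Z

0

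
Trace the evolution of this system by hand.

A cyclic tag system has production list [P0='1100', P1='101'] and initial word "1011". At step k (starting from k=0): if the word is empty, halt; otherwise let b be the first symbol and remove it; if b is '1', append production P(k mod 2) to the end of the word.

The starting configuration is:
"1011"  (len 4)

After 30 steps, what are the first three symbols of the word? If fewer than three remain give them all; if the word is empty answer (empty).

100

0) "1011"  (len 4)
1) "0111100"  (len 7)
2) "111100"  (len 6)
3) "111001100"  (len 9)
4) "11001100101"  (len 11)
5) "10011001011100"  (len 14)
6) "0011001011100101"  (len 16)
7) "011001011100101"  (len 15)
8) "11001011100101"  (len 14)
9) "10010111001011100"  (len 17)
10) "0010111001011100101"  (len 19)
11) "010111001011100101"  (len 18)
12) "10111001011100101"  (len 17)
13) "01110010111001011100"  (len 20)
14) "1110010111001011100"  (len 19)
15) "1100101110010111001100"  (len 22)
16) "100101110010111001100101"  (len 24)
17) "001011100101110011001011100"  (len 27)
18) "01011100101110011001011100"  (len 26)
19) "1011100101110011001011100"  (len 25)
20) "011100101110011001011100101"  (len 27)
21) "11100101110011001011100101"  (len 26)
22) "1100101110011001011100101101"  (len 28)
23) "1001011100110010111001011011100"  (len 31)
24) "001011100110010111001011011100101"  (len 33)
25) "01011100110010111001011011100101"  (len 32)
26) "1011100110010111001011011100101"  (len 31)
27) "0111001100101110010110111001011100"  (len 34)
28) "111001100101110010110111001011100"  (len 33)
29) "110011001011100101101110010111001100"  (len 36)
30) "10011001011100101101110010111001100101"  (len 38)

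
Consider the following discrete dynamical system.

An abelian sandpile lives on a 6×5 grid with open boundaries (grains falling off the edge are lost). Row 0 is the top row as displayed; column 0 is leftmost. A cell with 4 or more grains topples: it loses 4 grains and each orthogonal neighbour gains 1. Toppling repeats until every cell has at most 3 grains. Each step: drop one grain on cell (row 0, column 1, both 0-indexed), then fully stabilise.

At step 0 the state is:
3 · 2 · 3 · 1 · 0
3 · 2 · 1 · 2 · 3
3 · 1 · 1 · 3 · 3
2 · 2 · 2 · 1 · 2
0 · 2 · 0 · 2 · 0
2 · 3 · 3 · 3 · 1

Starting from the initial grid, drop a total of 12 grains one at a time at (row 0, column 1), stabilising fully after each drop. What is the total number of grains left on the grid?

57

0) 3 · 2 · 3 · 1 · 0
3 · 2 · 1 · 2 · 3
3 · 1 · 1 · 3 · 3
2 · 2 · 2 · 1 · 2
0 · 2 · 0 · 2 · 0
2 · 3 · 3 · 3 · 1
1) 3 · 3 · 3 · 1 · 0
3 · 2 · 1 · 2 · 3
3 · 1 · 1 · 3 · 3
2 · 2 · 2 · 1 · 2
0 · 2 · 0 · 2 · 0
2 · 3 · 3 · 3 · 1
2) 1 · 3 · 0 · 2 · 0
2 · 0 · 3 · 2 · 3
0 · 3 · 1 · 3 · 3
3 · 2 · 2 · 1 · 2
0 · 2 · 0 · 2 · 0
2 · 3 · 3 · 3 · 1
3) 2 · 0 · 1 · 2 · 0
2 · 1 · 3 · 2 · 3
0 · 3 · 1 · 3 · 3
3 · 2 · 2 · 1 · 2
0 · 2 · 0 · 2 · 0
2 · 3 · 3 · 3 · 1
4) 2 · 1 · 1 · 2 · 0
2 · 1 · 3 · 2 · 3
0 · 3 · 1 · 3 · 3
3 · 2 · 2 · 1 · 2
0 · 2 · 0 · 2 · 0
2 · 3 · 3 · 3 · 1
5) 2 · 2 · 1 · 2 · 0
2 · 1 · 3 · 2 · 3
0 · 3 · 1 · 3 · 3
3 · 2 · 2 · 1 · 2
0 · 2 · 0 · 2 · 0
2 · 3 · 3 · 3 · 1
6) 2 · 3 · 1 · 2 · 0
2 · 1 · 3 · 2 · 3
0 · 3 · 1 · 3 · 3
3 · 2 · 2 · 1 · 2
0 · 2 · 0 · 2 · 0
2 · 3 · 3 · 3 · 1
7) 3 · 0 · 2 · 2 · 0
2 · 2 · 3 · 2 · 3
0 · 3 · 1 · 3 · 3
3 · 2 · 2 · 1 · 2
0 · 2 · 0 · 2 · 0
2 · 3 · 3 · 3 · 1
8) 3 · 1 · 2 · 2 · 0
2 · 2 · 3 · 2 · 3
0 · 3 · 1 · 3 · 3
3 · 2 · 2 · 1 · 2
0 · 2 · 0 · 2 · 0
2 · 3 · 3 · 3 · 1
9) 3 · 2 · 2 · 2 · 0
2 · 2 · 3 · 2 · 3
0 · 3 · 1 · 3 · 3
3 · 2 · 2 · 1 · 2
0 · 2 · 0 · 2 · 0
2 · 3 · 3 · 3 · 1
10) 3 · 3 · 2 · 2 · 0
2 · 2 · 3 · 2 · 3
0 · 3 · 1 · 3 · 3
3 · 2 · 2 · 1 · 2
0 · 2 · 0 · 2 · 0
2 · 3 · 3 · 3 · 1
11) 0 · 1 · 3 · 2 · 0
3 · 3 · 3 · 2 · 3
0 · 3 · 1 · 3 · 3
3 · 2 · 2 · 1 · 2
0 · 2 · 0 · 2 · 0
2 · 3 · 3 · 3 · 1
12) 0 · 2 · 3 · 2 · 0
3 · 3 · 3 · 2 · 3
0 · 3 · 1 · 3 · 3
3 · 2 · 2 · 1 · 2
0 · 2 · 0 · 2 · 0
2 · 3 · 3 · 3 · 1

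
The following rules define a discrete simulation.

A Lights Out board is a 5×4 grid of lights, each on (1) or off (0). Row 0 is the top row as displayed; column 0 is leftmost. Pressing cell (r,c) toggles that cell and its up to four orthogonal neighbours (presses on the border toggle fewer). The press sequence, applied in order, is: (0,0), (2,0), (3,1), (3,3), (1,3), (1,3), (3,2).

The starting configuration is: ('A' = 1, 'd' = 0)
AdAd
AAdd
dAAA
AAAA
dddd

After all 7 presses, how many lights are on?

12

[0] AdAd
AAdd
dAAA
AAAA
dddd
[1] dAAd
dAdd
dAAA
AAAA
dddd
[2] dAAd
AAdd
AdAA
dAAA
dddd
[3] dAAd
AAdd
AAAA
AddA
dAdd
[4] dAAd
AAdd
AAAd
AdAd
dAdA
[5] dAAA
AAAA
AAAA
AdAd
dAdA
[6] dAAd
AAdd
AAAd
AdAd
dAdA
[7] dAAd
AAdd
AAdd
AAdA
dAAA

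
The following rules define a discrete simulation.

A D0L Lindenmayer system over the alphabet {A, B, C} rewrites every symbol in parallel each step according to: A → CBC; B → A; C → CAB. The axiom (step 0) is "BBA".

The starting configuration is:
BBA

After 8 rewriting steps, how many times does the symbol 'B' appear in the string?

step 0: BBA
step 1: AACBC
step 2: CBCCBCCABACAB
step 3: CABACABCABACABCABCBCACBCCABCBCA
step 4: CABCBCACBCCABCBCACABCBCACBCCABCBCACABCBCACABACABCBCCABACABCABCBCACABACABCBC
step 5: CABCBCACABACABCBCCABACABCABCBCACABACABCBCCABCBCACABACABCBC…CABCBCACBCCABCBCACABCBCACABACABCBCCABCBCACBCCABCBCACABACAB  (len 181)
step 6: CABCBCACABACABCBCCABCBCACBCCABCBCACABACABCABCBCACBCCABCBCA…CABCBCACABACABCBCCABACABCABCBCACABACABCBCCABCBCACBCCABCBCA  (len 437)
step 7: CABCBCACABACABCBCCABCBCACBCCABCBCACABACABCABCBCACABACABCBC…CBCCABCBCACABACABCABCBCACABACABCBCCABACABCABCBCACABACABCBC  (len 1055)
step 8: CABCBCACABACABCBCCABCBCACBCCABCBCACABACABCABCBCACABACABCBC…CABCBCACBCCABCBCACABCBCACABACABCBCCABCBCACBCCABCBCACABACAB  (len 2547)

746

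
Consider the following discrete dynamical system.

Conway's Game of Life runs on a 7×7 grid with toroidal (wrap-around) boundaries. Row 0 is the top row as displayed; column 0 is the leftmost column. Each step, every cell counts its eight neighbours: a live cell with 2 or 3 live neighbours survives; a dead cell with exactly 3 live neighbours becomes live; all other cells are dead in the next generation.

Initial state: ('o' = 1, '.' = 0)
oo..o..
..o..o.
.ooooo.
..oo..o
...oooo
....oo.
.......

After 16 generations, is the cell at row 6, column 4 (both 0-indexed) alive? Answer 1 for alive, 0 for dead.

0

k=0  oo..o..
..o..o.
.ooooo.
..oo..o
...oooo
....oo.
.......
k=1  .o.....
o....oo
.o...oo
oo....o
..o...o
...o..o
....oo.
k=2  o...o..
.o...o.
.o.....
.oo....
.oo..oo
...oo.o
....oo.
k=3  ....o.o
oo.....
oo.....
.......
.o..ooo
o.oo..o
......o
k=4  .....oo
.o....o
oo.....
.o...oo
.oooooo
.oooo..
...o..o
k=5  .....oo
.o...oo
.oo..o.
...o...
......o
.o....o
o..o..o
k=6  ....o..
.oo.o..
ooo.ooo
..o....
o......
.....oo
.......
k=7  ...o...
..o.o.o
o...ooo
..oo.o.
......o
......o
.....o.
k=8  ...ooo.
o...o.o
ooo....
o..o...
.....oo
.....oo
.......
k=9  ...oooo
o.o.o.o
..oo...
o.o....
o...oo.
.....oo
......o
k=10  ...oo..
ooo...o
o.o...o
..o.o.o
oo..oo.
o...o..
o......
k=11  ..oo..o
..o..oo
..o....
..o.o..
oo..o..
o...oo.
...oo..
k=12  ..o...o
.oo..oo
.oo..o.
..o....
oo..o.o
oo...oo
..o...o
k=13  ..oo..o
...o.oo
o..o.oo
..oo.oo
..o....
..o....
..o....
k=14  ..ooooo
...o...
o..o...
oooo.o.
.oo....
.ooo...
.oo....
k=15  .o..oo.
.....oo
o..o..o
o..oo.o
....o..
o..o...
o....o.
k=16  o...o..
.......
...o...
o..oo.o
o...ooo
....o.o
oo...o.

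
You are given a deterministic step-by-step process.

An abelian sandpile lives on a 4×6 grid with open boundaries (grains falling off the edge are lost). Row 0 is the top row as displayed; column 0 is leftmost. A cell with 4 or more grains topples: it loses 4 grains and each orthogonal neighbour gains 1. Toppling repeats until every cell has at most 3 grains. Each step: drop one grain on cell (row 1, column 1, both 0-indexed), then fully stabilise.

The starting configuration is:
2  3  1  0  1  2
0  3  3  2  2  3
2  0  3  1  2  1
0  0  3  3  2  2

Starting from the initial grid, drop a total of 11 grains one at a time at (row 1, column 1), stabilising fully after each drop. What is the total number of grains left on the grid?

43

step 0: 2  3  1  0  1  2
0  3  3  2  2  3
2  0  3  1  2  1
0  0  3  3  2  2
step 1: 3  0  3  0  1  2
1  2  1  3  2  3
2  2  1  3  2  1
0  1  1  0  3  2
step 2: 3  0  3  0  1  2
1  3  1  3  2  3
2  2  1  3  2  1
0  1  1  0  3  2
step 3: 3  1  3  0  1  2
2  0  2  3  2  3
2  3  1  3  2  1
0  1  1  0  3  2
step 4: 3  1  3  0  1  2
2  1  2  3  2  3
2  3  1  3  2  1
0  1  1  0  3  2
step 5: 3  1  3  0  1  2
2  2  2  3  2  3
2  3  1  3  2  1
0  1  1  0  3  2
step 6: 3  1  3  0  1  2
2  3  2  3  2  3
2  3  1  3  2  1
0  1  1  0  3  2
step 7: 3  2  3  0  1  2
3  1  3  3  2  3
3  0  2  3  2  1
0  2  1  0  3  2
step 8: 3  2  3  0  1  2
3  2  3  3  2  3
3  0  2  3  2  1
0  2  1  0  3  2
step 9: 3  2  3  0  1  2
3  3  3  3  2  3
3  0  2  3  2  1
0  2  1  0  3  2
step 10: 1  1  1  2  1  2
2  3  3  1  3  3
0  3  0  1  3  1
1  2  2  1  3  2
step 11: 1  2  2  2  1  2
3  2  0  2  3  3
1  0  2  1  3  1
1  3  2  1  3  2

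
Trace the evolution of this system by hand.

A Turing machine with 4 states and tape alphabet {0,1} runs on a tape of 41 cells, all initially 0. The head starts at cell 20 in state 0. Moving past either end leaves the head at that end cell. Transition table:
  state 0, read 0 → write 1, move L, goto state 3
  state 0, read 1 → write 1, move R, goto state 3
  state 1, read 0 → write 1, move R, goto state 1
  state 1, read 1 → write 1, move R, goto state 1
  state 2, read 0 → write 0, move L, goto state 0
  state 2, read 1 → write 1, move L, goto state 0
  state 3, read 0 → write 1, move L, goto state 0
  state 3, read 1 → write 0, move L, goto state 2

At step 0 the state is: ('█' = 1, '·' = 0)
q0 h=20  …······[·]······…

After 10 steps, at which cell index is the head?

10

0) q0 h=20  …······[·]······…
1) q3 h=19  …······[·]█·····…
2) q0 h=18  …······[·]██····…
3) q3 h=17  …······[·]███···…
4) q0 h=16  …······[·]████··…
5) q3 h=15  …······[·]█████·…
6) q0 h=14  …······[·]██████…
7) q3 h=13  …······[·]██████…
8) q0 h=12  …······[·]██████…
9) q3 h=11  …······[·]██████…
10) q0 h=10  …······[·]██████…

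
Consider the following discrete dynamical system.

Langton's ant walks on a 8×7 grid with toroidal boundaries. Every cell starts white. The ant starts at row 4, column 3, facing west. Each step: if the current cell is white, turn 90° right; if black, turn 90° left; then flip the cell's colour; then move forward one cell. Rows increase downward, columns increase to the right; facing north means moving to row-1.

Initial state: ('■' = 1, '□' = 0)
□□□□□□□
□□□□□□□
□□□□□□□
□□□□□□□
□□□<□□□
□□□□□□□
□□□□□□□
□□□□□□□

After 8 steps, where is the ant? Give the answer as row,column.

4,3

step 0: □□□□□□□
□□□□□□□
□□□□□□□
□□□□□□□
□□□<□□□
□□□□□□□
□□□□□□□
□□□□□□□
step 1: □□□□□□□
□□□□□□□
□□□□□□□
□□□^□□□
□□□■□□□
□□□□□□□
□□□□□□□
□□□□□□□
step 2: □□□□□□□
□□□□□□□
□□□□□□□
□□□■>□□
□□□■□□□
□□□□□□□
□□□□□□□
□□□□□□□
step 3: □□□□□□□
□□□□□□□
□□□□□□□
□□□■■□□
□□□■v□□
□□□□□□□
□□□□□□□
□□□□□□□
step 4: □□□□□□□
□□□□□□□
□□□□□□□
□□□■■□□
□□□<■□□
□□□□□□□
□□□□□□□
□□□□□□□
step 5: □□□□□□□
□□□□□□□
□□□□□□□
□□□■■□□
□□□□■□□
□□□v□□□
□□□□□□□
□□□□□□□
step 6: □□□□□□□
□□□□□□□
□□□□□□□
□□□■■□□
□□□□■□□
□□<■□□□
□□□□□□□
□□□□□□□
step 7: □□□□□□□
□□□□□□□
□□□□□□□
□□□■■□□
□□^□■□□
□□■■□□□
□□□□□□□
□□□□□□□
step 8: □□□□□□□
□□□□□□□
□□□□□□□
□□□■■□□
□□■>■□□
□□■■□□□
□□□□□□□
□□□□□□□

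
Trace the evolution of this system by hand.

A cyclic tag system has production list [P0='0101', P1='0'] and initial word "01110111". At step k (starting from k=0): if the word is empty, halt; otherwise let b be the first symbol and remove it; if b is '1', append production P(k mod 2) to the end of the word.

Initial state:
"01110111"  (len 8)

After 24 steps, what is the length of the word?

step 0: "01110111"  (len 8)
step 1: "1110111"  (len 7)
step 2: "1101110"  (len 7)
step 3: "1011100101"  (len 10)
step 4: "0111001010"  (len 10)
step 5: "111001010"  (len 9)
step 6: "110010100"  (len 9)
step 7: "100101000101"  (len 12)
step 8: "001010001010"  (len 12)
step 9: "01010001010"  (len 11)
step 10: "1010001010"  (len 10)
step 11: "0100010100101"  (len 13)
step 12: "100010100101"  (len 12)
step 13: "000101001010101"  (len 15)
step 14: "00101001010101"  (len 14)
step 15: "0101001010101"  (len 13)
step 16: "101001010101"  (len 12)
step 17: "010010101010101"  (len 15)
step 18: "10010101010101"  (len 14)
step 19: "00101010101010101"  (len 17)
step 20: "0101010101010101"  (len 16)
step 21: "101010101010101"  (len 15)
step 22: "010101010101010"  (len 15)
step 23: "10101010101010"  (len 14)
step 24: "01010101010100"  (len 14)

14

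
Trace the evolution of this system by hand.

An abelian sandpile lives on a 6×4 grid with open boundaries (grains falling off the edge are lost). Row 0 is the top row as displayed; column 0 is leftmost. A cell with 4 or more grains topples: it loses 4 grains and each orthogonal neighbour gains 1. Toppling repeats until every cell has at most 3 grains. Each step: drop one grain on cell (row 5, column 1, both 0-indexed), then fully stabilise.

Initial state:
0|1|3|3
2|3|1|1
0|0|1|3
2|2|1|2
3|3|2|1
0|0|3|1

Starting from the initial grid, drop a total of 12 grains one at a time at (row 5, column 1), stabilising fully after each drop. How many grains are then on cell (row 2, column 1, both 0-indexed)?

1

0) 0|1|3|3
2|3|1|1
0|0|1|3
2|2|1|2
3|3|2|1
0|0|3|1
1) 0|1|3|3
2|3|1|1
0|0|1|3
2|2|1|2
3|3|2|1
0|1|3|1
2) 0|1|3|3
2|3|1|1
0|0|1|3
2|2|1|2
3|3|2|1
0|2|3|1
3) 0|1|3|3
2|3|1|1
0|0|1|3
2|2|1|2
3|3|2|1
0|3|3|1
4) 0|1|3|3
2|3|1|1
0|0|1|3
3|3|2|2
0|2|0|2
2|2|1|2
5) 0|1|3|3
2|3|1|1
0|0|1|3
3|3|2|2
0|2|0|2
2|3|1|2
6) 0|1|3|3
2|3|1|1
0|0|1|3
3|3|2|2
0|3|0|2
3|0|2|2
7) 0|1|3|3
2|3|1|1
0|0|1|3
3|3|2|2
0|3|0|2
3|1|2|2
8) 0|1|3|3
2|3|1|1
0|0|1|3
3|3|2|2
0|3|0|2
3|2|2|2
9) 0|1|3|3
2|3|1|1
0|0|1|3
3|3|2|2
0|3|0|2
3|3|2|2
10) 0|1|3|3
2|3|1|1
1|1|1|3
0|1|3|2
3|1|1|2
0|2|3|2
11) 0|1|3|3
2|3|1|1
1|1|1|3
0|1|3|2
3|1|1|2
0|3|3|2
12) 0|1|3|3
2|3|1|1
1|1|1|3
0|1|3|2
3|2|2|2
1|1|0|3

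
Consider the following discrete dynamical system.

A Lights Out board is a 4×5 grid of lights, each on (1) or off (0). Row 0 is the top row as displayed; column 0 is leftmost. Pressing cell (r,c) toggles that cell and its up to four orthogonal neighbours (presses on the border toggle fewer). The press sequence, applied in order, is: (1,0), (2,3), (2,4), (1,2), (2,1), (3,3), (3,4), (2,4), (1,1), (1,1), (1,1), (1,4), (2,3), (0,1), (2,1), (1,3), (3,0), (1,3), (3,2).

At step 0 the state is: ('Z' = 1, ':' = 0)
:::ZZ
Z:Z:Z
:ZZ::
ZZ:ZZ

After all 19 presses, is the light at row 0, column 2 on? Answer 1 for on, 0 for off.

[0] :::ZZ
Z:Z:Z
:ZZ::
ZZ:ZZ
[1] Z::ZZ
:ZZ:Z
ZZZ::
ZZ:ZZ
[2] Z::ZZ
:ZZZZ
ZZ:ZZ
ZZ::Z
[3] Z::ZZ
:ZZZ:
ZZ:::
ZZ:::
[4] Z:ZZZ
:::::
ZZZ::
ZZ:::
[5] Z:ZZZ
:Z:::
:::::
Z::::
[6] Z:ZZZ
:Z:::
:::Z:
Z:ZZZ
[7] Z:ZZZ
:Z:::
:::ZZ
Z:Z::
[8] Z:ZZZ
:Z::Z
:::::
Z:Z:Z
[9] ZZZZZ
Z:Z:Z
:Z:::
Z:Z:Z
[10] Z:ZZZ
:Z::Z
:::::
Z:Z:Z
[11] ZZZZZ
Z:Z:Z
:Z:::
Z:Z:Z
[12] ZZZZ:
Z:ZZ:
:Z::Z
Z:Z:Z
[13] ZZZZ:
Z:Z::
:ZZZ:
Z:ZZZ
[14] :::Z:
ZZZ::
:ZZZ:
Z:ZZZ
[15] :::Z:
Z:Z::
Z::Z:
ZZZZZ
[16] :::::
Z::ZZ
Z::::
ZZZZZ
[17] :::::
Z::ZZ
:::::
::ZZZ
[18] :::Z:
Z:Z::
:::Z:
::ZZZ
[19] :::Z:
Z:Z::
::ZZ:
:Z::Z

0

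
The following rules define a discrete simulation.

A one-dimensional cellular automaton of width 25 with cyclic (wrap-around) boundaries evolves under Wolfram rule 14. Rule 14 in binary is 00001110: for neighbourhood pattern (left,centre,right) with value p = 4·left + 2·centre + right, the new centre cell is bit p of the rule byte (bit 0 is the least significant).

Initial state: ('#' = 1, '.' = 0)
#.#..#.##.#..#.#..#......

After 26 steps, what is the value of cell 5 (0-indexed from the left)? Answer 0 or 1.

k=0  #.#..#.##.#..#.#..#......
k=1  #.#.##.#..#.##.#.##.....#
k=2  ..#.#..#.##.#..#.#.....##
k=3  .##.#.##.#..#.##.#....##.
k=4  ##..#.#..#.##.#..#...##..
k=5  #..##.#.##.#..#.##..##..#
k=6  ..##..#.#..#.##.#..##..##
k=7  .##..##.#.##.#..#.##..##.
k=8  ##..##..#.#..#.##.#..##..
k=9  #..##..##.#.##.#..#.##..#
k=10  ..##..##..#.#..#.##.#..##
k=11  .##..##..##.#.##.#..#.##.
k=12  ##..##..##..#.#..#.##.#..
k=13  #..##..##..##.#.##.#..#.#
k=14  ..##..##..##..#.#..#.##.#
k=15  .##..##..##..##.#.##.#..#
k=16  .#..##..##..##..#.#..#.##
k=17  .#.##..##..##..##.#.##.#.
k=18  ##.#..##..##..##..#.#..#.
k=19  #..#.##..##..##..##.#.##.
k=20  #.##.#..##..##..##..#.#..
k=21  #.#..#.##..##..##..##.#.#
k=22  ..#.##.#..##..##..##..#.#
k=23  .##.#..#.##..##..##..##.#
k=24  .#..#.##.#..##..##..##..#
k=25  .#.##.#..#.##..##..##..##
k=26  .#.#..#.##.#..##..##..##.

0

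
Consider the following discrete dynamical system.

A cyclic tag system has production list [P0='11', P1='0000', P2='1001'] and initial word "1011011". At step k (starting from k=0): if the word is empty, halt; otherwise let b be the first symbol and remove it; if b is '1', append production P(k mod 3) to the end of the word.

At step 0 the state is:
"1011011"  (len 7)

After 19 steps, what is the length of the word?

26

gen 0: "1011011"  (len 7)
gen 1: "01101111"  (len 8)
gen 2: "1101111"  (len 7)
gen 3: "1011111001"  (len 10)
gen 4: "01111100111"  (len 11)
gen 5: "1111100111"  (len 10)
gen 6: "1111001111001"  (len 13)
gen 7: "11100111100111"  (len 14)
gen 8: "11001111001110000"  (len 17)
gen 9: "10011110011100001001"  (len 20)
gen 10: "001111001110000100111"  (len 21)
gen 11: "01111001110000100111"  (len 20)
gen 12: "1111001110000100111"  (len 19)
gen 13: "11100111000010011111"  (len 20)
gen 14: "11001110000100111110000"  (len 23)
gen 15: "10011100001001111100001001"  (len 26)
gen 16: "001110000100111110000100111"  (len 27)
gen 17: "01110000100111110000100111"  (len 26)
gen 18: "1110000100111110000100111"  (len 25)
gen 19: "11000010011111000010011111"  (len 26)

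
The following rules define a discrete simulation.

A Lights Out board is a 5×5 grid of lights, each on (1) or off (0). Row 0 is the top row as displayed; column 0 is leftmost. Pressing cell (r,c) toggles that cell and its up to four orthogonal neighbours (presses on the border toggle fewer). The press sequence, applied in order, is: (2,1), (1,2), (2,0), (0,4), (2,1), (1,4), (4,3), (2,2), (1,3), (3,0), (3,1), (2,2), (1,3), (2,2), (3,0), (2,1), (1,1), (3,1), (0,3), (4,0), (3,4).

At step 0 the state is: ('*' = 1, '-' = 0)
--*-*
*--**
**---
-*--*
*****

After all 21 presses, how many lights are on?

12

0) --*-*
*--**
**---
-*--*
*****
1) --*-*
**-**
--*--
----*
*****
2) ----*
*-*-*
-----
----*
*****
3) ----*
--*-*
**---
*---*
*****
4) ---*-
--*--
**---
*---*
*****
5) ---*-
-**--
--*--
**--*
*****
6) ---**
-****
--*-*
**--*
*****
7) ---**
-****
--*-*
**-**
**---
8) ---**
-*-**
-*-**
*****
**---
9) ----*
-**--
-*--*
*****
**---
10) ----*
-**--
**--*
--***
-*---
11) ----*
-**--
*---*
**-**
-----
12) ----*
-*---
*****
*****
-----
13) ---**
-****
***-*
*****
-----
14) ---**
-*-**
*--**
**-**
-----
15) ---**
-*-**
---**
---**
*----
16) ---**
---**
*****
-*-**
*----
17) -*-**
*****
*-***
-*-**
*----
18) -*-**
*****
*****
*-***
**---
19) -**--
***-*
*****
*-***
**---
20) -**--
***-*
*****
--***
-----
21) -**--
***-*
****-
--*--
----*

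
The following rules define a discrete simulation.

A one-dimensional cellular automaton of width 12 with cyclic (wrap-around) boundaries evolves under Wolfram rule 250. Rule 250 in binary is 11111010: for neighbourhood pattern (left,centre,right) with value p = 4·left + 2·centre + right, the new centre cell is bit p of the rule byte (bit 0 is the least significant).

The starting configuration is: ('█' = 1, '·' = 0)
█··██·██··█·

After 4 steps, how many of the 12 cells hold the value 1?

12

0) █··██·██··█·
1) ·█████████·█
2) ███████████·
3) ████████████
4) ████████████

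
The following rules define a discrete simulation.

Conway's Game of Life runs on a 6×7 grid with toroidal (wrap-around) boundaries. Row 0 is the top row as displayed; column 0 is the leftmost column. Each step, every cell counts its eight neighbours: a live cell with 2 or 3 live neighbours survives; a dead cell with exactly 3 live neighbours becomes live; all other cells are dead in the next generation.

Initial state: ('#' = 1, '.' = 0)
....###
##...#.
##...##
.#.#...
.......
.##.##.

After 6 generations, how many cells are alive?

gen 0: ....###
##...#.
##...##
.#.#...
.......
.##.##.
gen 1: ..##...
.#.....
....##.
.##...#
.#.##..
...##.#
gen 2: ..###..
..###..
###..#.
###....
.#..#..
.....#.
gen 3: ..#..#.
.....#.
#...#.#
...#..#
###....
..#..#.
gen 4: ....###
....##.
#...#.#
..##.##
####..#
..##..#
gen 5: ......#
#..#...
#......
.......
.......
.......
gen 6: .......
#.....#
.......
.......
.......
.......

2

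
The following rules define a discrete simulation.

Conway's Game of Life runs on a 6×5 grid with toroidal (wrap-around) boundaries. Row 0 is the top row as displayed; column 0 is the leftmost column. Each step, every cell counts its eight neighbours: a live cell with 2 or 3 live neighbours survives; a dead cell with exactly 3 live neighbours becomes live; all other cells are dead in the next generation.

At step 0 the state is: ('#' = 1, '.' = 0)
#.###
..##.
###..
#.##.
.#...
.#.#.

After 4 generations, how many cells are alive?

5

gen 0: #.###
..##.
###..
#.##.
.#...
.#.#.
gen 1: #....
.....
#....
#..##
##.##
.#.#.
gen 2: .....
.....
#....
..##.
.#...
.#.#.
gen 3: .....
.....
.....
.##..
.#.#.
..#..
gen 4: .....
.....
.....
.##..
.#.#.
..#..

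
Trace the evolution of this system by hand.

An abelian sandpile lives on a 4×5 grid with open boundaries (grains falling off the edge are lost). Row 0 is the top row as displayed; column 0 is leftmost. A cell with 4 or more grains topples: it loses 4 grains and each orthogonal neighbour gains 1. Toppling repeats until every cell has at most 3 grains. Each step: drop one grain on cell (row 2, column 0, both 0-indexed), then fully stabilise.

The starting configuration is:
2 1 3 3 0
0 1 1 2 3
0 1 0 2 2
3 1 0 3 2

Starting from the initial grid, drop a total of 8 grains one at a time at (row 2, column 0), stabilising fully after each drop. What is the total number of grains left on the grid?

step 0: 2 1 3 3 0
0 1 1 2 3
0 1 0 2 2
3 1 0 3 2
step 1: 2 1 3 3 0
0 1 1 2 3
1 1 0 2 2
3 1 0 3 2
step 2: 2 1 3 3 0
0 1 1 2 3
2 1 0 2 2
3 1 0 3 2
step 3: 2 1 3 3 0
0 1 1 2 3
3 1 0 2 2
3 1 0 3 2
step 4: 2 1 3 3 0
1 1 1 2 3
1 2 0 2 2
0 2 0 3 2
step 5: 2 1 3 3 0
1 1 1 2 3
2 2 0 2 2
0 2 0 3 2
step 6: 2 1 3 3 0
1 1 1 2 3
3 2 0 2 2
0 2 0 3 2
step 7: 2 1 3 3 0
2 1 1 2 3
0 3 0 2 2
1 2 0 3 2
step 8: 2 1 3 3 0
2 1 1 2 3
1 3 0 2 2
1 2 0 3 2

34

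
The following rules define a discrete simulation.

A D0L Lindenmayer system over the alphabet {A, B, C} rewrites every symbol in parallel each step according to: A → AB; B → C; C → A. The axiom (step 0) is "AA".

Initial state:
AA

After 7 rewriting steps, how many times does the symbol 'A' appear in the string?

k=0  AA
k=1  ABAB
k=2  ABCABC
k=3  ABCAABCA
k=4  ABCAABABCAAB
k=5  ABCAABABCABCAABABC
k=6  ABCAABABCABCAABCAABABCABCA
k=7  ABCAABABCABCAABCAABABCAABABCABCAABCAAB

18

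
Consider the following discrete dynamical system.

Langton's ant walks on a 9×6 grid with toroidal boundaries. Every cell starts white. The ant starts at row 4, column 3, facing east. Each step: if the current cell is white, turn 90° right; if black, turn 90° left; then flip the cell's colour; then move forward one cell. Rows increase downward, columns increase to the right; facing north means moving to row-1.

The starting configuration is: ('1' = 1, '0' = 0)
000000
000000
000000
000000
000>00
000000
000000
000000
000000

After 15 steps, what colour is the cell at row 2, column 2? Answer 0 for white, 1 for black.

step 0: 000000
000000
000000
000000
000>00
000000
000000
000000
000000
step 1: 000000
000000
000000
000000
000100
000v00
000000
000000
000000
step 2: 000000
000000
000000
000000
000100
00<100
000000
000000
000000
step 3: 000000
000000
000000
000000
00^100
001100
000000
000000
000000
step 4: 000000
000000
000000
000000
001>00
001100
000000
000000
000000
step 5: 000000
000000
000000
000^00
001000
001100
000000
000000
000000
step 6: 000000
000000
000000
0001>0
001000
001100
000000
000000
000000
step 7: 000000
000000
000000
000110
0010v0
001100
000000
000000
000000
step 8: 000000
000000
000000
000110
001<10
001100
000000
000000
000000
step 9: 000000
000000
000000
000^10
001110
001100
000000
000000
000000
step 10: 000000
000000
000000
00<010
001110
001100
000000
000000
000000
step 11: 000000
000000
00^000
001010
001110
001100
000000
000000
000000
step 12: 000000
000000
001>00
001010
001110
001100
000000
000000
000000
step 13: 000000
000000
001100
001v10
001110
001100
000000
000000
000000
step 14: 000000
000000
001100
00<110
001110
001100
000000
000000
000000
step 15: 000000
000000
001100
000110
00v110
001100
000000
000000
000000

1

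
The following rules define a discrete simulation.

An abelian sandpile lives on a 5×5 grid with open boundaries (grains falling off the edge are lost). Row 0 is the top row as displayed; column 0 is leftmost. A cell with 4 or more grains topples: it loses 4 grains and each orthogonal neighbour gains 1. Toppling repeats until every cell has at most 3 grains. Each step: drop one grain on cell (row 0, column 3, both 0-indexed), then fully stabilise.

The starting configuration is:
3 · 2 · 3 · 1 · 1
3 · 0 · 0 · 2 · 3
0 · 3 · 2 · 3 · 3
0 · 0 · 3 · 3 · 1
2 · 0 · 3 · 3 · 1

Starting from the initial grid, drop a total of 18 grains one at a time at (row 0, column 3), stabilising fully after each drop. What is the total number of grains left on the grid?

[0] 3 · 2 · 3 · 1 · 1
3 · 0 · 0 · 2 · 3
0 · 3 · 2 · 3 · 3
0 · 0 · 3 · 3 · 1
2 · 0 · 3 · 3 · 1
[1] 3 · 2 · 3 · 2 · 1
3 · 0 · 0 · 2 · 3
0 · 3 · 2 · 3 · 3
0 · 0 · 3 · 3 · 1
2 · 0 · 3 · 3 · 1
[2] 3 · 2 · 3 · 3 · 1
3 · 0 · 0 · 2 · 3
0 · 3 · 2 · 3 · 3
0 · 0 · 3 · 3 · 1
2 · 0 · 3 · 3 · 1
[3] 3 · 3 · 0 · 1 · 2
3 · 0 · 1 · 3 · 3
0 · 3 · 2 · 3 · 3
0 · 0 · 3 · 3 · 1
2 · 0 · 3 · 3 · 1
[4] 3 · 3 · 0 · 2 · 2
3 · 0 · 1 · 3 · 3
0 · 3 · 2 · 3 · 3
0 · 0 · 3 · 3 · 1
2 · 0 · 3 · 3 · 1
[5] 3 · 3 · 0 · 3 · 2
3 · 0 · 1 · 3 · 3
0 · 3 · 2 · 3 · 3
0 · 0 · 3 · 3 · 1
2 · 0 · 3 · 3 · 1
[6] 3 · 3 · 1 · 2 · 0
3 · 1 · 3 · 2 · 2
1 · 0 · 1 · 3 · 1
0 · 2 · 2 · 2 · 3
2 · 1 · 1 · 1 · 2
[7] 3 · 3 · 1 · 3 · 0
3 · 1 · 3 · 2 · 2
1 · 0 · 1 · 3 · 1
0 · 2 · 2 · 2 · 3
2 · 1 · 1 · 1 · 2
[8] 3 · 3 · 2 · 0 · 1
3 · 1 · 3 · 3 · 2
1 · 0 · 1 · 3 · 1
0 · 2 · 2 · 2 · 3
2 · 1 · 1 · 1 · 2
[9] 3 · 3 · 2 · 1 · 1
3 · 1 · 3 · 3 · 2
1 · 0 · 1 · 3 · 1
0 · 2 · 2 · 2 · 3
2 · 1 · 1 · 1 · 2
[10] 3 · 3 · 2 · 2 · 1
3 · 1 · 3 · 3 · 2
1 · 0 · 1 · 3 · 1
0 · 2 · 2 · 2 · 3
2 · 1 · 1 · 1 · 2
[11] 3 · 3 · 2 · 3 · 1
3 · 1 · 3 · 3 · 2
1 · 0 · 1 · 3 · 1
0 · 2 · 2 · 2 · 3
2 · 1 · 1 · 1 · 2
[12] 1 · 2 · 1 · 2 · 2
1 · 0 · 2 · 2 · 3
2 · 1 · 3 · 0 · 2
0 · 2 · 2 · 3 · 3
2 · 1 · 1 · 1 · 2
[13] 1 · 2 · 1 · 3 · 2
1 · 0 · 2 · 2 · 3
2 · 1 · 3 · 0 · 2
0 · 2 · 2 · 3 · 3
2 · 1 · 1 · 1 · 2
[14] 1 · 2 · 2 · 0 · 3
1 · 0 · 2 · 3 · 3
2 · 1 · 3 · 0 · 2
0 · 2 · 2 · 3 · 3
2 · 1 · 1 · 1 · 2
[15] 1 · 2 · 2 · 1 · 3
1 · 0 · 2 · 3 · 3
2 · 1 · 3 · 0 · 2
0 · 2 · 2 · 3 · 3
2 · 1 · 1 · 1 · 2
[16] 1 · 2 · 2 · 2 · 3
1 · 0 · 2 · 3 · 3
2 · 1 · 3 · 0 · 2
0 · 2 · 2 · 3 · 3
2 · 1 · 1 · 1 · 2
[17] 1 · 2 · 2 · 3 · 3
1 · 0 · 2 · 3 · 3
2 · 1 · 3 · 0 · 2
0 · 2 · 2 · 3 · 3
2 · 1 · 1 · 1 · 2
[18] 1 · 2 · 3 · 2 · 1
1 · 0 · 3 · 1 · 1
2 · 1 · 3 · 1 · 3
0 · 2 · 2 · 3 · 3
2 · 1 · 1 · 1 · 2

42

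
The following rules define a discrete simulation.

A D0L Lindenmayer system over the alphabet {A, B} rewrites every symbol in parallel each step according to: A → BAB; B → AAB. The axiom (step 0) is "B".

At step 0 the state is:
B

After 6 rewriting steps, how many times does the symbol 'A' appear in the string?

0) B
1) AAB
2) BABBABAAB
3) AABBABAABAABBABAABBABBABAAB
4) BABBABAABAABBABAABBABBABAABBABBABAABAABBABAABBABBABAABAABBABAABAABBABAABBABBABAAB
5) AABBABAABAABBABAABBABBABAABBABBABAABAABBABAABBABBABAABAABB…BAABBABBABAABAABBABAABBABBABAABAABBABAABAABBABAABBABBABAAB  (len 243)
6) BABBABAABAABBABAABBABBABAABBABBABAABAABBABAABBABBABAABAABB…BAABBABBABAABAABBABAABBABBABAABAABBABAABAABBABAABBABBABAAB  (len 729)

364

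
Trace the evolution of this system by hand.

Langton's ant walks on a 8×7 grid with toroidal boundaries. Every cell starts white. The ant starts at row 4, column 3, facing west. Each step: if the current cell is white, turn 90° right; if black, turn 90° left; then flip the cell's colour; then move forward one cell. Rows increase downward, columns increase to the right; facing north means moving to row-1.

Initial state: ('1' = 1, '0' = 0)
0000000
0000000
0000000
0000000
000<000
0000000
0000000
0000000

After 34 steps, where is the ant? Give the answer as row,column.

5,6

gen 0: 0000000
0000000
0000000
0000000
000<000
0000000
0000000
0000000
gen 1: 0000000
0000000
0000000
000^000
0001000
0000000
0000000
0000000
gen 2: 0000000
0000000
0000000
0001>00
0001000
0000000
0000000
0000000
gen 3: 0000000
0000000
0000000
0001100
0001v00
0000000
0000000
0000000
gen 4: 0000000
0000000
0000000
0001100
000<100
0000000
0000000
0000000
gen 5: 0000000
0000000
0000000
0001100
0000100
000v000
0000000
0000000
gen 6: 0000000
0000000
0000000
0001100
0000100
00<1000
0000000
0000000
gen 7: 0000000
0000000
0000000
0001100
00^0100
0011000
0000000
0000000
gen 8: 0000000
0000000
0000000
0001100
001>100
0011000
0000000
0000000
gen 9: 0000000
0000000
0000000
0001100
0011100
001v000
0000000
0000000
gen 10: 0000000
0000000
0000000
0001100
0011100
0010>00
0000000
0000000
gen 11: 0000000
0000000
0000000
0001100
0011100
0010100
0000v00
0000000
gen 12: 0000000
0000000
0000000
0001100
0011100
0010100
000<100
0000000
gen 13: 0000000
0000000
0000000
0001100
0011100
001^100
0001100
0000000
gen 14: 0000000
0000000
0000000
0001100
0011100
0011>00
0001100
0000000
gen 15: 0000000
0000000
0000000
0001100
0011^00
0011000
0001100
0000000
gen 16: 0000000
0000000
0000000
0001100
001<000
0011000
0001100
0000000
gen 17: 0000000
0000000
0000000
0001100
0010000
001v000
0001100
0000000
gen 18: 0000000
0000000
0000000
0001100
0010000
0010>00
0001100
0000000
gen 19: 0000000
0000000
0000000
0001100
0010000
0010100
0001v00
0000000
gen 20: 0000000
0000000
0000000
0001100
0010000
0010100
00010>0
0000000
gen 21: 0000000
0000000
0000000
0001100
0010000
0010100
0001010
00000v0
gen 22: 0000000
0000000
0000000
0001100
0010000
0010100
0001010
0000<10
gen 23: 0000000
0000000
0000000
0001100
0010000
0010100
0001^10
0000110
gen 24: 0000000
0000000
0000000
0001100
0010000
0010100
00011>0
0000110
gen 25: 0000000
0000000
0000000
0001100
0010000
00101^0
0001100
0000110
gen 26: 0000000
0000000
0000000
0001100
0010000
001011>
0001100
0000110
gen 27: 0000000
0000000
0000000
0001100
0010000
0010111
000110v
0000110
gen 28: 0000000
0000000
0000000
0001100
0010000
0010111
00011<1
0000110
gen 29: 0000000
0000000
0000000
0001100
0010000
00101^1
0001111
0000110
gen 30: 0000000
0000000
0000000
0001100
0010000
0010<01
0001111
0000110
gen 31: 0000000
0000000
0000000
0001100
0010000
0010001
0001v11
0000110
gen 32: 0000000
0000000
0000000
0001100
0010000
0010001
00010>1
0000110
gen 33: 0000000
0000000
0000000
0001100
0010000
00100^1
0001001
0000110
gen 34: 0000000
0000000
0000000
0001100
0010000
001001>
0001001
0000110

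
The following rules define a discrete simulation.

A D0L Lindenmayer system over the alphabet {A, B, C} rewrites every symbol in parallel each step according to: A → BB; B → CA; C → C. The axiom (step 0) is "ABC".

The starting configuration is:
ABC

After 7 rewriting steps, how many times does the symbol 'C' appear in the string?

gen 0: ABC
gen 1: BBCAC
gen 2: CACACBBC
gen 3: CBBCBBCCACAC
gen 4: CCACACCACACCBBCBBC
gen 5: CCBBCBBCCBBCBBCCCACACCACAC
gen 6: CCCACACCACACCCACACCACACCCBBCBBCCBBCBBC
gen 7: CCCBBCBBCCBBCBBCCCBBCBBCCBBCBBCCCCACACCACACCCACACCACAC

30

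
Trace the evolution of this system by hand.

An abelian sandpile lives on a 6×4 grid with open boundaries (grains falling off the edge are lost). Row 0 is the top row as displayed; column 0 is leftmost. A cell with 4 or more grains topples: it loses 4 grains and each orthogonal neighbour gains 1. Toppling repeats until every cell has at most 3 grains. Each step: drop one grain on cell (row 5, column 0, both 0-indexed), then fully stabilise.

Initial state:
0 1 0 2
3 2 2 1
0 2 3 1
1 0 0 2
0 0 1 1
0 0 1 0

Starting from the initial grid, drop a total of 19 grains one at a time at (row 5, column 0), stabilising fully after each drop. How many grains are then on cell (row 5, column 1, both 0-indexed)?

1

[0] 0 1 0 2
3 2 2 1
0 2 3 1
1 0 0 2
0 0 1 1
0 0 1 0
[1] 0 1 0 2
3 2 2 1
0 2 3 1
1 0 0 2
0 0 1 1
1 0 1 0
[2] 0 1 0 2
3 2 2 1
0 2 3 1
1 0 0 2
0 0 1 1
2 0 1 0
[3] 0 1 0 2
3 2 2 1
0 2 3 1
1 0 0 2
0 0 1 1
3 0 1 0
[4] 0 1 0 2
3 2 2 1
0 2 3 1
1 0 0 2
1 0 1 1
0 1 1 0
[5] 0 1 0 2
3 2 2 1
0 2 3 1
1 0 0 2
1 0 1 1
1 1 1 0
[6] 0 1 0 2
3 2 2 1
0 2 3 1
1 0 0 2
1 0 1 1
2 1 1 0
[7] 0 1 0 2
3 2 2 1
0 2 3 1
1 0 0 2
1 0 1 1
3 1 1 0
[8] 0 1 0 2
3 2 2 1
0 2 3 1
1 0 0 2
2 0 1 1
0 2 1 0
[9] 0 1 0 2
3 2 2 1
0 2 3 1
1 0 0 2
2 0 1 1
1 2 1 0
[10] 0 1 0 2
3 2 2 1
0 2 3 1
1 0 0 2
2 0 1 1
2 2 1 0
[11] 0 1 0 2
3 2 2 1
0 2 3 1
1 0 0 2
2 0 1 1
3 2 1 0
[12] 0 1 0 2
3 2 2 1
0 2 3 1
1 0 0 2
3 0 1 1
0 3 1 0
[13] 0 1 0 2
3 2 2 1
0 2 3 1
1 0 0 2
3 0 1 1
1 3 1 0
[14] 0 1 0 2
3 2 2 1
0 2 3 1
1 0 0 2
3 0 1 1
2 3 1 0
[15] 0 1 0 2
3 2 2 1
0 2 3 1
1 0 0 2
3 0 1 1
3 3 1 0
[16] 0 1 0 2
3 2 2 1
0 2 3 1
2 0 0 2
0 2 1 1
2 0 2 0
[17] 0 1 0 2
3 2 2 1
0 2 3 1
2 0 0 2
0 2 1 1
3 0 2 0
[18] 0 1 0 2
3 2 2 1
0 2 3 1
2 0 0 2
1 2 1 1
0 1 2 0
[19] 0 1 0 2
3 2 2 1
0 2 3 1
2 0 0 2
1 2 1 1
1 1 2 0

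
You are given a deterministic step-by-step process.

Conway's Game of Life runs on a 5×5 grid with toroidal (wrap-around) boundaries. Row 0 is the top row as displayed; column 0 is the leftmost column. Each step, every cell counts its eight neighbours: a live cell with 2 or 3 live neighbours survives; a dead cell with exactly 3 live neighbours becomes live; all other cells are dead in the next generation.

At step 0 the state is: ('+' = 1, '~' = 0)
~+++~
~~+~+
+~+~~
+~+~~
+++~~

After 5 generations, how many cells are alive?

10

k=0  ~+++~
~~+~+
+~+~~
+~+~~
+++~~
k=1  ~~~~+
+~~~+
+~+~+
+~+++
+~~~+
k=2  ~~~+~
~+~~~
~~+~~
~~+~~
~+~~~
k=3  ~~+~~
~~+~~
~++~~
~++~~
~~+~~
k=4  ~+++~
~~++~
~~~+~
~~~+~
~~++~
k=5  ~+~~+
~+~~+
~~~++
~~~++
~+~~+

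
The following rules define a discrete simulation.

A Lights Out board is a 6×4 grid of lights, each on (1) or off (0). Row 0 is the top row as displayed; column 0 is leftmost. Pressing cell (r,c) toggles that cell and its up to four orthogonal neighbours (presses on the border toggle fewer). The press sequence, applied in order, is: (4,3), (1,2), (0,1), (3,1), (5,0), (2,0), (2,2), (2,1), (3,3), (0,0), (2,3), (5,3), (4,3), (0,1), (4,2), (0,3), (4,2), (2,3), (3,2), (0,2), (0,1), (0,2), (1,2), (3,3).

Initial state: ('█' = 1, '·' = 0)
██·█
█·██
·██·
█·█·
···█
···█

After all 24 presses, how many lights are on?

0) ██·█
█·██
·██·
█·█·
···█
···█
1) ██·█
█·██
·██·
█·██
··█·
····
2) ████
██··
·█··
█·██
··█·
····
3) ···█
█···
·█··
█·██
··█·
····
4) ···█
█···
····
·█·█
·██·
····
5) ···█
█···
····
·█·█
███·
██··
6) ···█
····
██··
██·█
███·
██··
7) ···█
··█·
█·██
████
███·
██··
8) ···█
·██·
·█·█
█·██
███·
██··
9) ···█
·██·
·█··
█···
████
██··
10) ██·█
███·
·█··
█···
████
██··
11) ██·█
████
·███
█··█
████
██··
12) ██·█
████
·███
█··█
███·
████
13) ██·█
████
·███
█···
██·█
███·
14) ··██
█·██
·███
█···
██·█
███·
15) ··██
█·██
·███
█·█·
█·█·
██··
16) ····
█·█·
·███
█·█·
█·█·
██··
17) ····
█·█·
·███
█···
██·█
███·
18) ····
█·██
·█··
█··█
██·█
███·
19) ····
█·██
·██·
███·
████
███·
20) ·███
█··█
·██·
███·
████
███·
21) █··█
██·█
·██·
███·
████
███·
22) ███·
████
·██·
███·
████
███·
23) ██··
█···
·█··
███·
████
███·
24) ██··
█···
·█·█
██·█
███·
███·

14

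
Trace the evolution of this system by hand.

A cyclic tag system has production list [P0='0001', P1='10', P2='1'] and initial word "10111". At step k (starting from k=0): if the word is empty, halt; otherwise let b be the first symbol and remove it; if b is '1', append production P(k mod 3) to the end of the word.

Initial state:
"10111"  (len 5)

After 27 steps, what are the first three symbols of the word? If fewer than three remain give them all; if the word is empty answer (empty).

0) "10111"  (len 5)
1) "01110001"  (len 8)
2) "1110001"  (len 7)
3) "1100011"  (len 7)
4) "1000110001"  (len 10)
5) "00011000110"  (len 11)
6) "0011000110"  (len 10)
7) "011000110"  (len 9)
8) "11000110"  (len 8)
9) "10001101"  (len 8)
10) "00011010001"  (len 11)
11) "0011010001"  (len 10)
12) "011010001"  (len 9)
13) "11010001"  (len 8)
14) "101000110"  (len 9)
15) "010001101"  (len 9)
16) "10001101"  (len 8)
17) "000110110"  (len 9)
18) "00110110"  (len 8)
19) "0110110"  (len 7)
20) "110110"  (len 6)
21) "101101"  (len 6)
22) "011010001"  (len 9)
23) "11010001"  (len 8)
24) "10100011"  (len 8)
25) "01000110001"  (len 11)
26) "1000110001"  (len 10)
27) "0001100011"  (len 10)

000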